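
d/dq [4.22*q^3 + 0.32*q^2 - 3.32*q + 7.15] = 12.66*q^2 + 0.64*q - 3.32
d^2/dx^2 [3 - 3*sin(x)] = 3*sin(x)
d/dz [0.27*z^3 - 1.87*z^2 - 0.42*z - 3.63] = 0.81*z^2 - 3.74*z - 0.42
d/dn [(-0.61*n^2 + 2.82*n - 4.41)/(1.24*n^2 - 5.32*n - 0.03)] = (-0.2516*n^2 + 10.9734*n - 23.5458)/(1.5376*n^4 - 13.1936*n^3 + 28.228*n^2 + 0.3192*n + 0.0009)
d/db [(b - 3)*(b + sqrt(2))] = 2*b - 3 + sqrt(2)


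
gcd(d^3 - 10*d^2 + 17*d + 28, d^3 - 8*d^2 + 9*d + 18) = d + 1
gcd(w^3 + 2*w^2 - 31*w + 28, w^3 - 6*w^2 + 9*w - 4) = w^2 - 5*w + 4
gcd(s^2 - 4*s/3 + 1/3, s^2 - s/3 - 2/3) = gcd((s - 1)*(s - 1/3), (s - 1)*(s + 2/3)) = s - 1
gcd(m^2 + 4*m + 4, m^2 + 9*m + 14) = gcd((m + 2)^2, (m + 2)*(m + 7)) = m + 2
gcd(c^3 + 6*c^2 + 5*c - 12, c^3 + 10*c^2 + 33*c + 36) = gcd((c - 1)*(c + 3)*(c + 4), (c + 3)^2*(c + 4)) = c^2 + 7*c + 12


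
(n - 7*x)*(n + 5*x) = n^2 - 2*n*x - 35*x^2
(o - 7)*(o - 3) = o^2 - 10*o + 21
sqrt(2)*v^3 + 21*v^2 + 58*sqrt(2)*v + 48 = (v + 4*sqrt(2))*(v + 6*sqrt(2))*(sqrt(2)*v + 1)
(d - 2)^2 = d^2 - 4*d + 4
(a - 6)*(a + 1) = a^2 - 5*a - 6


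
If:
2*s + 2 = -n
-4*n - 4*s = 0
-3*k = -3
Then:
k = 1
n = 2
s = -2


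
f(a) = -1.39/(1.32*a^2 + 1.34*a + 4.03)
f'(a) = -1.39*(-2.64*a - 1.34)/(1.32*a^2 + 1.34*a + 4.03)^2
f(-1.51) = -0.28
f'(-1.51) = -0.15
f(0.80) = -0.23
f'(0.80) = 0.14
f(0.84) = -0.23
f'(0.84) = 0.13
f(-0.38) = -0.37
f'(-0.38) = 0.03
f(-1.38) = -0.30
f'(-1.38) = -0.15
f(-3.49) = -0.09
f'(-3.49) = -0.05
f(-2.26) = -0.18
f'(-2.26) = -0.11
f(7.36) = -0.02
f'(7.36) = 0.00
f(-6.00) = -0.03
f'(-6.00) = -0.01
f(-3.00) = -0.12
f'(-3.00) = -0.06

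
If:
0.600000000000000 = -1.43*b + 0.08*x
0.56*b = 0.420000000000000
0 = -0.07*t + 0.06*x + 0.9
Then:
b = 0.75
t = 30.78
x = 20.91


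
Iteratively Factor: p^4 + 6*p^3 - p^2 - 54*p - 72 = (p - 3)*(p^3 + 9*p^2 + 26*p + 24) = (p - 3)*(p + 2)*(p^2 + 7*p + 12) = (p - 3)*(p + 2)*(p + 3)*(p + 4)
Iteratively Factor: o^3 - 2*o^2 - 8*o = (o)*(o^2 - 2*o - 8) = o*(o + 2)*(o - 4)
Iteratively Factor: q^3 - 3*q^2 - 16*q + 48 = (q + 4)*(q^2 - 7*q + 12) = (q - 3)*(q + 4)*(q - 4)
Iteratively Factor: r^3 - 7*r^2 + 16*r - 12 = (r - 3)*(r^2 - 4*r + 4) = (r - 3)*(r - 2)*(r - 2)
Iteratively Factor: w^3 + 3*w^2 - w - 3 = (w + 1)*(w^2 + 2*w - 3) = (w + 1)*(w + 3)*(w - 1)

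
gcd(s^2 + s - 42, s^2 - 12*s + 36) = s - 6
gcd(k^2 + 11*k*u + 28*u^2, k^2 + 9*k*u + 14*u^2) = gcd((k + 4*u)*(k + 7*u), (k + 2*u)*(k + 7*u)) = k + 7*u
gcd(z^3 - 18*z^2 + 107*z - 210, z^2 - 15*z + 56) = z - 7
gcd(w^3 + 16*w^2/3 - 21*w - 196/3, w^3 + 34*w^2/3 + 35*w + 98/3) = w^2 + 28*w/3 + 49/3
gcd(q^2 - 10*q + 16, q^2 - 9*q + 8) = q - 8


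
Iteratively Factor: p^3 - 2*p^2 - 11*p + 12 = (p - 4)*(p^2 + 2*p - 3) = (p - 4)*(p - 1)*(p + 3)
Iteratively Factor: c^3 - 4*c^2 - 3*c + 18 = (c + 2)*(c^2 - 6*c + 9) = (c - 3)*(c + 2)*(c - 3)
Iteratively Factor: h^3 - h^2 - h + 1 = (h + 1)*(h^2 - 2*h + 1) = (h - 1)*(h + 1)*(h - 1)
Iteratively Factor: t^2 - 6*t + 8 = (t - 4)*(t - 2)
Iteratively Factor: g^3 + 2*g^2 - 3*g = (g - 1)*(g^2 + 3*g) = (g - 1)*(g + 3)*(g)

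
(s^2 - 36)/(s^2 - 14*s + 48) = (s + 6)/(s - 8)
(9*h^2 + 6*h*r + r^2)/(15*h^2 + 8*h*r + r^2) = (3*h + r)/(5*h + r)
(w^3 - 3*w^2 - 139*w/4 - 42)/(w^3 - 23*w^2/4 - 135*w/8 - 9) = 2*(2*w + 7)/(4*w + 3)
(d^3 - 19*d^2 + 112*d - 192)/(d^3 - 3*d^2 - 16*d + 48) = (d^2 - 16*d + 64)/(d^2 - 16)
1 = 1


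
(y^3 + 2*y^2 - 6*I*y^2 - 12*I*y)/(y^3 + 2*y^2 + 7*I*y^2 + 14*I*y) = (y - 6*I)/(y + 7*I)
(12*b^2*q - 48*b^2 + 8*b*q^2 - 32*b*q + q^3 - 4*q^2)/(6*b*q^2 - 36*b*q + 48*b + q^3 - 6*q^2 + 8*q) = (2*b + q)/(q - 2)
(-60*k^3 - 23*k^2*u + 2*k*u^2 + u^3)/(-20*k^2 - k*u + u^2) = 3*k + u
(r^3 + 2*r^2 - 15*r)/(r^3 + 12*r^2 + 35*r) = (r - 3)/(r + 7)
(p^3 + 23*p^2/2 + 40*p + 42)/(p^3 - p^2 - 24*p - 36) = (p^2 + 19*p/2 + 21)/(p^2 - 3*p - 18)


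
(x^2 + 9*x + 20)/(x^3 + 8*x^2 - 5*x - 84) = (x + 5)/(x^2 + 4*x - 21)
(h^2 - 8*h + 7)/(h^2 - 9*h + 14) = (h - 1)/(h - 2)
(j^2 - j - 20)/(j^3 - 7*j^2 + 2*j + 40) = (j + 4)/(j^2 - 2*j - 8)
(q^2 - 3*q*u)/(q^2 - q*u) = (q - 3*u)/(q - u)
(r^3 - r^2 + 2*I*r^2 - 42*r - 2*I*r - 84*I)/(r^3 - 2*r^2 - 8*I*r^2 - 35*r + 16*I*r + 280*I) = (r^2 + 2*r*(3 + I) + 12*I)/(r^2 + r*(5 - 8*I) - 40*I)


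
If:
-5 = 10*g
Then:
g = -1/2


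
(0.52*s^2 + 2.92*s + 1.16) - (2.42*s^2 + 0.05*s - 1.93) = -1.9*s^2 + 2.87*s + 3.09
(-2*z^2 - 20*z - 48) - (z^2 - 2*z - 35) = -3*z^2 - 18*z - 13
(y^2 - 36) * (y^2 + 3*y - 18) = y^4 + 3*y^3 - 54*y^2 - 108*y + 648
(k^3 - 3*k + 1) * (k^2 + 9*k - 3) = k^5 + 9*k^4 - 6*k^3 - 26*k^2 + 18*k - 3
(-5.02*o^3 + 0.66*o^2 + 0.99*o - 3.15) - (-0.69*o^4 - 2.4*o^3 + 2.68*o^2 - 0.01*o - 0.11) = 0.69*o^4 - 2.62*o^3 - 2.02*o^2 + 1.0*o - 3.04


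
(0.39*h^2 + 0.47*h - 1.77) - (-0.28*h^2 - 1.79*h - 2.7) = 0.67*h^2 + 2.26*h + 0.93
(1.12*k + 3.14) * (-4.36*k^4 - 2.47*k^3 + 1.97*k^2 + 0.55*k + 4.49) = -4.8832*k^5 - 16.4568*k^4 - 5.5494*k^3 + 6.8018*k^2 + 6.7558*k + 14.0986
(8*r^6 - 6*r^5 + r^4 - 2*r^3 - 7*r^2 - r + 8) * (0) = 0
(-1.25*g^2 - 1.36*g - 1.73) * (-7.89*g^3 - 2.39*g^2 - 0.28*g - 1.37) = 9.8625*g^5 + 13.7179*g^4 + 17.2501*g^3 + 6.228*g^2 + 2.3476*g + 2.3701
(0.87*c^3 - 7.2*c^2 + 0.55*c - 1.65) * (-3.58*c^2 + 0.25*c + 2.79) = -3.1146*c^5 + 25.9935*c^4 - 1.3417*c^3 - 14.0435*c^2 + 1.122*c - 4.6035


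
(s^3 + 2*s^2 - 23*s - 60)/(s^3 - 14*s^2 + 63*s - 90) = (s^2 + 7*s + 12)/(s^2 - 9*s + 18)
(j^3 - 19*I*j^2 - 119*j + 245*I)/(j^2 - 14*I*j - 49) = j - 5*I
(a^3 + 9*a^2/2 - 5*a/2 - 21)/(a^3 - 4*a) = (2*a^2 + 13*a + 21)/(2*a*(a + 2))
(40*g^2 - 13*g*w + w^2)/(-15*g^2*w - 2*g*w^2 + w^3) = (-8*g + w)/(w*(3*g + w))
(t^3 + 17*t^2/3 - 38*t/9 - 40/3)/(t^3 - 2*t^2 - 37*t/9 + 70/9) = (3*t^2 + 22*t + 24)/(3*t^2 - t - 14)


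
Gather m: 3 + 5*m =5*m + 3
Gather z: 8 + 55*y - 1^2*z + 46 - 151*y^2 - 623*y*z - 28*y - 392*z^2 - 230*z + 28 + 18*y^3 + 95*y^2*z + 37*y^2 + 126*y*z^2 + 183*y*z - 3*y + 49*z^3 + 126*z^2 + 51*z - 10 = 18*y^3 - 114*y^2 + 24*y + 49*z^3 + z^2*(126*y - 266) + z*(95*y^2 - 440*y - 180) + 72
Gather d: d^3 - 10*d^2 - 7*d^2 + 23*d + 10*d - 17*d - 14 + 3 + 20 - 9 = d^3 - 17*d^2 + 16*d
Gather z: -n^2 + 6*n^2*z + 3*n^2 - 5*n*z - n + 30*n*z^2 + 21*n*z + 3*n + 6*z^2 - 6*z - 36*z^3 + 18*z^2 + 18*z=2*n^2 + 2*n - 36*z^3 + z^2*(30*n + 24) + z*(6*n^2 + 16*n + 12)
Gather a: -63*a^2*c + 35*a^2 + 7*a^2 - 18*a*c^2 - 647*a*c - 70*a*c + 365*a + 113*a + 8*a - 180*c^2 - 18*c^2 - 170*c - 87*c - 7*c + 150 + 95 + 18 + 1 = a^2*(42 - 63*c) + a*(-18*c^2 - 717*c + 486) - 198*c^2 - 264*c + 264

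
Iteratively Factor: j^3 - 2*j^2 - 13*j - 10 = (j + 1)*(j^2 - 3*j - 10) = (j + 1)*(j + 2)*(j - 5)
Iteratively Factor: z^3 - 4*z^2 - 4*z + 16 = (z - 4)*(z^2 - 4) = (z - 4)*(z - 2)*(z + 2)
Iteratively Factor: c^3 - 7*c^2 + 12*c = (c - 4)*(c^2 - 3*c) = (c - 4)*(c - 3)*(c)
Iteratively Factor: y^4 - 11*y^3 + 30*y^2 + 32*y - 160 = (y - 4)*(y^3 - 7*y^2 + 2*y + 40) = (y - 4)*(y + 2)*(y^2 - 9*y + 20) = (y - 5)*(y - 4)*(y + 2)*(y - 4)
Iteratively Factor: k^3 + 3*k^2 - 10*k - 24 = (k + 4)*(k^2 - k - 6) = (k + 2)*(k + 4)*(k - 3)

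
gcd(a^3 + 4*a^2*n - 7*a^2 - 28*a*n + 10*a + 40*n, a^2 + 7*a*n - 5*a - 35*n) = a - 5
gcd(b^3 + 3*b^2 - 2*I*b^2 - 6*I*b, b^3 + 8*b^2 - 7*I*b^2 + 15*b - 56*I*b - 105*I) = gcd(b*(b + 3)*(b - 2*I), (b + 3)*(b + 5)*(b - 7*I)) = b + 3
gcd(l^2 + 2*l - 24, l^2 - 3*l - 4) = l - 4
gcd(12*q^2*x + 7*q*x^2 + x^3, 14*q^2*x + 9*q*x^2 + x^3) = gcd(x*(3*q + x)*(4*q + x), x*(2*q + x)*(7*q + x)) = x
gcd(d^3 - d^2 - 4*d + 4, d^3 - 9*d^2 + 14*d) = d - 2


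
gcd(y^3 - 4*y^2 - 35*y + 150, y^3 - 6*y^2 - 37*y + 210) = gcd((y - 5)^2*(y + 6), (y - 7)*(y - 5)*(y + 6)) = y^2 + y - 30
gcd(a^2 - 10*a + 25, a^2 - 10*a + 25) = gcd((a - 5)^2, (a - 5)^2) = a^2 - 10*a + 25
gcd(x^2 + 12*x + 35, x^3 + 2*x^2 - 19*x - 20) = x + 5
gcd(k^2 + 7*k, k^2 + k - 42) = k + 7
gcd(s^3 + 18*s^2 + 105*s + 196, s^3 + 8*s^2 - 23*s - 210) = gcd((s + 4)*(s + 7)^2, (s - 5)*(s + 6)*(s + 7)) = s + 7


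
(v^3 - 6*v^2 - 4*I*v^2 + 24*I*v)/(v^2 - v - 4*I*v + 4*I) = v*(v - 6)/(v - 1)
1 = 1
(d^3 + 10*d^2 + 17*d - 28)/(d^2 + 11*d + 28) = d - 1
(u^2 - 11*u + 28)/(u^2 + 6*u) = (u^2 - 11*u + 28)/(u*(u + 6))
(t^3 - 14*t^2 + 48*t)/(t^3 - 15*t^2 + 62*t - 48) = t/(t - 1)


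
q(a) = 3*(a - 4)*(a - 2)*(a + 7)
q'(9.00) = 681.00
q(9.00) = 1680.00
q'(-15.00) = 1833.00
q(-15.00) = -7752.00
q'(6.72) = 344.75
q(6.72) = 528.43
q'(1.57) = -70.40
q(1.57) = 26.86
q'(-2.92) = -42.78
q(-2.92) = 416.73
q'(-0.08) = -102.42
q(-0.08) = 176.18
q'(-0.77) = -101.28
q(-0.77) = 246.95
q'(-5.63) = 149.49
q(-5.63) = 301.99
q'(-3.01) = -38.52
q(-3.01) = 420.39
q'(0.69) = -93.58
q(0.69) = 100.03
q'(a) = 3*(a - 4)*(a - 2) + 3*(a - 4)*(a + 7) + 3*(a - 2)*(a + 7) = 9*a^2 + 6*a - 102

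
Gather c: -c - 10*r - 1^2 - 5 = -c - 10*r - 6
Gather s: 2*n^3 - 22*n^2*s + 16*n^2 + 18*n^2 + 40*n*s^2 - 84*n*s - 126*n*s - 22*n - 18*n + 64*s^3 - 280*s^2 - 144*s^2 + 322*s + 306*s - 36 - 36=2*n^3 + 34*n^2 - 40*n + 64*s^3 + s^2*(40*n - 424) + s*(-22*n^2 - 210*n + 628) - 72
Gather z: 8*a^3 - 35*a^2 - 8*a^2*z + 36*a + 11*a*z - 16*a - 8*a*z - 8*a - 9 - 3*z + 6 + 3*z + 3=8*a^3 - 35*a^2 + 12*a + z*(-8*a^2 + 3*a)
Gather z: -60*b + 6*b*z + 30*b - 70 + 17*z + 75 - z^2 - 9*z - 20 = -30*b - z^2 + z*(6*b + 8) - 15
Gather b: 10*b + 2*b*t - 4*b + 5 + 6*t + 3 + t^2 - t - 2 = b*(2*t + 6) + t^2 + 5*t + 6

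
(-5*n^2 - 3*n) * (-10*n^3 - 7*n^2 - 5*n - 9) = 50*n^5 + 65*n^4 + 46*n^3 + 60*n^2 + 27*n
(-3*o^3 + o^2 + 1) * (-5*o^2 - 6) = 15*o^5 - 5*o^4 + 18*o^3 - 11*o^2 - 6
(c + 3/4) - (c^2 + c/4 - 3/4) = -c^2 + 3*c/4 + 3/2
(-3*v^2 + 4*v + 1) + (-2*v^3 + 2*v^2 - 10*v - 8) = -2*v^3 - v^2 - 6*v - 7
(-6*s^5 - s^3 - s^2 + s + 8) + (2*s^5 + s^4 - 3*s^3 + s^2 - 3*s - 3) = -4*s^5 + s^4 - 4*s^3 - 2*s + 5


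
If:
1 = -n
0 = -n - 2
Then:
No Solution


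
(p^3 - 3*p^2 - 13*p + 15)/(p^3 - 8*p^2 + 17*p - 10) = (p + 3)/(p - 2)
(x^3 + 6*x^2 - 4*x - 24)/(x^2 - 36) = (x^2 - 4)/(x - 6)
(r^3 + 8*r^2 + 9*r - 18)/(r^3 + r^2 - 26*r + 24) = (r + 3)/(r - 4)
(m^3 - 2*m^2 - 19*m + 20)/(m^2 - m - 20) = m - 1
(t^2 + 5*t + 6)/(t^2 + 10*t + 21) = (t + 2)/(t + 7)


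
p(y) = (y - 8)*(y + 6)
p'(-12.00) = -26.00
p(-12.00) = 120.00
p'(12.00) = 22.00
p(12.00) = 72.00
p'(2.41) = 2.82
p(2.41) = -47.01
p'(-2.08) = -6.16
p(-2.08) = -39.51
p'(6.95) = 11.90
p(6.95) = -13.60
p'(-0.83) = -3.66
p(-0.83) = -45.65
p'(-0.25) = -2.50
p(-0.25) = -47.44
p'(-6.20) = -14.40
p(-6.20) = 2.84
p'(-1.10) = -4.20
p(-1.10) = -44.59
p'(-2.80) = -7.60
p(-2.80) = -34.56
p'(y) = 2*y - 2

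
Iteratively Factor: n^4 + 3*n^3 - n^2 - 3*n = (n + 1)*(n^3 + 2*n^2 - 3*n) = (n + 1)*(n + 3)*(n^2 - n) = (n - 1)*(n + 1)*(n + 3)*(n)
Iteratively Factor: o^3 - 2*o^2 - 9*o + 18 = (o - 3)*(o^2 + o - 6) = (o - 3)*(o + 3)*(o - 2)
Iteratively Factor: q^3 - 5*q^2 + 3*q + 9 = (q + 1)*(q^2 - 6*q + 9) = (q - 3)*(q + 1)*(q - 3)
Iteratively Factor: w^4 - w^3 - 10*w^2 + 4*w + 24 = (w + 2)*(w^3 - 3*w^2 - 4*w + 12) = (w - 2)*(w + 2)*(w^2 - w - 6) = (w - 3)*(w - 2)*(w + 2)*(w + 2)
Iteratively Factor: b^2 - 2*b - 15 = (b - 5)*(b + 3)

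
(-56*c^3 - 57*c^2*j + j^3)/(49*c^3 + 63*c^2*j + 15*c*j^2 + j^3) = (-8*c + j)/(7*c + j)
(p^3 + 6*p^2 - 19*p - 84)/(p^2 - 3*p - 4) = (p^2 + 10*p + 21)/(p + 1)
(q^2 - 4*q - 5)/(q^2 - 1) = (q - 5)/(q - 1)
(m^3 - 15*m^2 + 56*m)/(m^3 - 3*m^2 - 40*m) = (m - 7)/(m + 5)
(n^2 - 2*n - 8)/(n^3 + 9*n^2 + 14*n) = (n - 4)/(n*(n + 7))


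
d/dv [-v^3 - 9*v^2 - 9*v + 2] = -3*v^2 - 18*v - 9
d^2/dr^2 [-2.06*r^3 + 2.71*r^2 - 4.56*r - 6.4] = 5.42 - 12.36*r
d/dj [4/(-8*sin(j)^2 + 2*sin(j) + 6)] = 2*(8*sin(j) - 1)*cos(j)/(-4*sin(j)^2 + sin(j) + 3)^2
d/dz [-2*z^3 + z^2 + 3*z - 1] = -6*z^2 + 2*z + 3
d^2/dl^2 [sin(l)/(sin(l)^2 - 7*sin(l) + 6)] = (-sin(l)^4 - 8*sin(l)^3 + 30*sin(l)^2 - 12*sin(l) - 84)/((sin(l) - 6)^3*(sin(l) - 1)^2)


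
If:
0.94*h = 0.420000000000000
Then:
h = 0.45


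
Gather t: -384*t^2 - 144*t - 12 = -384*t^2 - 144*t - 12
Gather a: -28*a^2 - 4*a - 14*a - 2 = -28*a^2 - 18*a - 2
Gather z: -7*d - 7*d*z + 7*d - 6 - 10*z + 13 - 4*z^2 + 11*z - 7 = -4*z^2 + z*(1 - 7*d)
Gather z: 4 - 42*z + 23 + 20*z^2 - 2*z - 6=20*z^2 - 44*z + 21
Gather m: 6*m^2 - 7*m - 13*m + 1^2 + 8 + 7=6*m^2 - 20*m + 16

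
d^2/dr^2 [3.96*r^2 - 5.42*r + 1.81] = 7.92000000000000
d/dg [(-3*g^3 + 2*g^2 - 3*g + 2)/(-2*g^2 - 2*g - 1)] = (6*g^4 + 12*g^3 - g^2 + 4*g + 7)/(4*g^4 + 8*g^3 + 8*g^2 + 4*g + 1)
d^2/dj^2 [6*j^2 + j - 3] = 12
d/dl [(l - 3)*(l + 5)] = 2*l + 2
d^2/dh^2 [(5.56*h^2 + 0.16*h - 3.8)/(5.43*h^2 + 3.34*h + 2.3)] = (-192.239376*h^3 - 1088.88876*h^2 - 425.4948*h + 66.5004)/(160.103007*h^6 + 295.438698*h^5 + 385.170534*h^4 + 287.539264*h^3 + 163.14774*h^2 + 53.0058*h + 12.167)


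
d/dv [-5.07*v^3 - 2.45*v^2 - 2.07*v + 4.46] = -15.21*v^2 - 4.9*v - 2.07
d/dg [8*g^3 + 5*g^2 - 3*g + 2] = 24*g^2 + 10*g - 3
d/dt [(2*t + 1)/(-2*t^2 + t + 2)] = (-4*t^2 + 2*t + (2*t + 1)*(4*t - 1) + 4)/(-2*t^2 + t + 2)^2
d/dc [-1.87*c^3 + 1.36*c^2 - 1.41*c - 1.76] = -5.61*c^2 + 2.72*c - 1.41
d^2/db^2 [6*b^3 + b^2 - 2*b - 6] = 36*b + 2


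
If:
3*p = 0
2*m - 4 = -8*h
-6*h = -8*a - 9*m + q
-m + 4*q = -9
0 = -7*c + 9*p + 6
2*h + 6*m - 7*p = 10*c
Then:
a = -4115/2464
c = 6/7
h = 12/77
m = 106/77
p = 0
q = -587/308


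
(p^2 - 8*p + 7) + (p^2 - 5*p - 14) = 2*p^2 - 13*p - 7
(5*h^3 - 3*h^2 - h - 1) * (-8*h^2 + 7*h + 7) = -40*h^5 + 59*h^4 + 22*h^3 - 20*h^2 - 14*h - 7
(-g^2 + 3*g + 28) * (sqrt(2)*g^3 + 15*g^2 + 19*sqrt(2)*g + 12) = -sqrt(2)*g^5 - 15*g^4 + 3*sqrt(2)*g^4 + 9*sqrt(2)*g^3 + 45*g^3 + 57*sqrt(2)*g^2 + 408*g^2 + 36*g + 532*sqrt(2)*g + 336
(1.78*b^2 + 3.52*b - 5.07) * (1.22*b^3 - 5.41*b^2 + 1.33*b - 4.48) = 2.1716*b^5 - 5.3354*b^4 - 22.8612*b^3 + 24.1359*b^2 - 22.5127*b + 22.7136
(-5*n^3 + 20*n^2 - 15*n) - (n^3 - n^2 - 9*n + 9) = -6*n^3 + 21*n^2 - 6*n - 9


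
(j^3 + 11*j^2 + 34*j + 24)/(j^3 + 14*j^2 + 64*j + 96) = (j + 1)/(j + 4)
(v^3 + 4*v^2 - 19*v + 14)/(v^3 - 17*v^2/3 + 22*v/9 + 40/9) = 9*(v^3 + 4*v^2 - 19*v + 14)/(9*v^3 - 51*v^2 + 22*v + 40)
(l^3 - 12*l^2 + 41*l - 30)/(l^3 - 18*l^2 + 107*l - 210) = (l - 1)/(l - 7)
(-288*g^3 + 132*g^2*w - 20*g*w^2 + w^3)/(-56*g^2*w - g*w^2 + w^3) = (36*g^2 - 12*g*w + w^2)/(w*(7*g + w))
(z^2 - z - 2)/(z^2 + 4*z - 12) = (z + 1)/(z + 6)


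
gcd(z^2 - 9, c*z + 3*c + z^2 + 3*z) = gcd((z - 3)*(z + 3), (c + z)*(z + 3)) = z + 3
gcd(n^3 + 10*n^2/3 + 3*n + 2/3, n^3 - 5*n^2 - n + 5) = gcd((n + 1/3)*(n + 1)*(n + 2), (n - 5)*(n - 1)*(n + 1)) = n + 1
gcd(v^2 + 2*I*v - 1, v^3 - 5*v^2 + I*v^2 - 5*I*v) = v + I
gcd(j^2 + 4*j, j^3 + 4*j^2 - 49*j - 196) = j + 4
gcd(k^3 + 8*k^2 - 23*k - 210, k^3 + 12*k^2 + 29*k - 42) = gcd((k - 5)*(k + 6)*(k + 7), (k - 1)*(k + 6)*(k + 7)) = k^2 + 13*k + 42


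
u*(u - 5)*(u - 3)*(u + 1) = u^4 - 7*u^3 + 7*u^2 + 15*u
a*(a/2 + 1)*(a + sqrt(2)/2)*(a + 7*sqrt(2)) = a^4/2 + a^3 + 15*sqrt(2)*a^3/4 + 7*a^2/2 + 15*sqrt(2)*a^2/2 + 7*a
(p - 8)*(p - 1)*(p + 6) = p^3 - 3*p^2 - 46*p + 48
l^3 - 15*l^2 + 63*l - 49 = (l - 7)^2*(l - 1)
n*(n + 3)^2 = n^3 + 6*n^2 + 9*n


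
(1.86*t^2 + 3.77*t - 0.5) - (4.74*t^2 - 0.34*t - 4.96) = -2.88*t^2 + 4.11*t + 4.46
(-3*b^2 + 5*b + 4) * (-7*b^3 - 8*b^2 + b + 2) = 21*b^5 - 11*b^4 - 71*b^3 - 33*b^2 + 14*b + 8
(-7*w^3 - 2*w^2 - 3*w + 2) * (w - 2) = -7*w^4 + 12*w^3 + w^2 + 8*w - 4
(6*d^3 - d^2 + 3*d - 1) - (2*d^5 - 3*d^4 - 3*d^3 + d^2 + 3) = -2*d^5 + 3*d^4 + 9*d^3 - 2*d^2 + 3*d - 4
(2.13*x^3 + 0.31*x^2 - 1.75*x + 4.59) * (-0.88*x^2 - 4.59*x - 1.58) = -1.8744*x^5 - 10.0495*x^4 - 3.2483*x^3 + 3.5035*x^2 - 18.3031*x - 7.2522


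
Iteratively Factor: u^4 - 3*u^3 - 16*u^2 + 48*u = (u + 4)*(u^3 - 7*u^2 + 12*u) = u*(u + 4)*(u^2 - 7*u + 12) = u*(u - 4)*(u + 4)*(u - 3)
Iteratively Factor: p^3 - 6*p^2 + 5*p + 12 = (p + 1)*(p^2 - 7*p + 12) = (p - 3)*(p + 1)*(p - 4)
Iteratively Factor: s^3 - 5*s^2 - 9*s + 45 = (s + 3)*(s^2 - 8*s + 15) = (s - 3)*(s + 3)*(s - 5)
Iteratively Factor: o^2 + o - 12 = (o - 3)*(o + 4)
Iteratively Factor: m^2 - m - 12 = (m + 3)*(m - 4)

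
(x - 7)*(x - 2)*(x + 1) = x^3 - 8*x^2 + 5*x + 14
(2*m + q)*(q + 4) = 2*m*q + 8*m + q^2 + 4*q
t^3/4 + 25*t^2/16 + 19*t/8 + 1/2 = (t/4 + 1)*(t + 1/4)*(t + 2)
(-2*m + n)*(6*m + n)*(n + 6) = -12*m^2*n - 72*m^2 + 4*m*n^2 + 24*m*n + n^3 + 6*n^2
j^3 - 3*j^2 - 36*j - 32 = (j - 8)*(j + 1)*(j + 4)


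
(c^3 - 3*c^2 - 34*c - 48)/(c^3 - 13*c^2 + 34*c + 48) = (c^2 + 5*c + 6)/(c^2 - 5*c - 6)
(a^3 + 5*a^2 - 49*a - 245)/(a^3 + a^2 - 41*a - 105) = (a + 7)/(a + 3)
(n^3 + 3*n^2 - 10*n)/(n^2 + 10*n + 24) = n*(n^2 + 3*n - 10)/(n^2 + 10*n + 24)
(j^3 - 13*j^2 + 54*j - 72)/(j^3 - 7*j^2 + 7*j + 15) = (j^2 - 10*j + 24)/(j^2 - 4*j - 5)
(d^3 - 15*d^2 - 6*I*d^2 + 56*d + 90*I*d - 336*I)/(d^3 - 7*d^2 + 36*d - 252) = (d - 8)/(d + 6*I)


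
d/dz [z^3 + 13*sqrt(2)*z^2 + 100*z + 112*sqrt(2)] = 3*z^2 + 26*sqrt(2)*z + 100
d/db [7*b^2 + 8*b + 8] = 14*b + 8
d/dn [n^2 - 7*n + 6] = 2*n - 7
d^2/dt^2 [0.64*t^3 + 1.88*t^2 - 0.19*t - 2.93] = 3.84*t + 3.76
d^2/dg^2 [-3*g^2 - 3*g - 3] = -6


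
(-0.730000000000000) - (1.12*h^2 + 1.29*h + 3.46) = -1.12*h^2 - 1.29*h - 4.19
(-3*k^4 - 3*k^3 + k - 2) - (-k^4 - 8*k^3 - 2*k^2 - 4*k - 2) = -2*k^4 + 5*k^3 + 2*k^2 + 5*k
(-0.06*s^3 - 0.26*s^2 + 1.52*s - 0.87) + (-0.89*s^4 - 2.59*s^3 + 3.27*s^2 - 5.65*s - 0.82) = -0.89*s^4 - 2.65*s^3 + 3.01*s^2 - 4.13*s - 1.69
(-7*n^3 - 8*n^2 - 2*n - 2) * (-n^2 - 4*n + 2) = 7*n^5 + 36*n^4 + 20*n^3 - 6*n^2 + 4*n - 4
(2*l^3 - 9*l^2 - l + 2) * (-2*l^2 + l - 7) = -4*l^5 + 20*l^4 - 21*l^3 + 58*l^2 + 9*l - 14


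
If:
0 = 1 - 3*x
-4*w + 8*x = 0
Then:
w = 2/3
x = 1/3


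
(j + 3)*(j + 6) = j^2 + 9*j + 18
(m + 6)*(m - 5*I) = m^2 + 6*m - 5*I*m - 30*I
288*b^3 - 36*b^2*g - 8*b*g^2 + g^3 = (-8*b + g)*(-6*b + g)*(6*b + g)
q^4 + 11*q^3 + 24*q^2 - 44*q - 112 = (q - 2)*(q + 2)*(q + 4)*(q + 7)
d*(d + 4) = d^2 + 4*d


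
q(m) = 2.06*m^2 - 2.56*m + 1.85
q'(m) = 4.12*m - 2.56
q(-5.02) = 66.61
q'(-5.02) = -23.24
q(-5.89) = 88.39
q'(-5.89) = -26.83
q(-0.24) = 2.58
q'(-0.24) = -3.55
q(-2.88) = 26.31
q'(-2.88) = -14.43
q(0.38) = 1.17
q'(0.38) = -0.99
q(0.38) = 1.17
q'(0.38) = -0.99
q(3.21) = 14.86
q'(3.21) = 10.67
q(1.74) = 3.63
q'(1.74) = 4.61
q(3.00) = 12.71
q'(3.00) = 9.80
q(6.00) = 60.65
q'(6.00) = 22.16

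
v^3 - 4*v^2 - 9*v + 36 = (v - 4)*(v - 3)*(v + 3)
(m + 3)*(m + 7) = m^2 + 10*m + 21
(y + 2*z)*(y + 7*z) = y^2 + 9*y*z + 14*z^2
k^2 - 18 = (k - 3*sqrt(2))*(k + 3*sqrt(2))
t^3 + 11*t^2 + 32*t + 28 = (t + 2)^2*(t + 7)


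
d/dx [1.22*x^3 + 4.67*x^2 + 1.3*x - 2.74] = 3.66*x^2 + 9.34*x + 1.3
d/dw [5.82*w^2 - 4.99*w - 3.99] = 11.64*w - 4.99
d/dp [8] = 0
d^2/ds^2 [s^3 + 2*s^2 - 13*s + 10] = 6*s + 4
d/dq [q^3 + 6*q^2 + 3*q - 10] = 3*q^2 + 12*q + 3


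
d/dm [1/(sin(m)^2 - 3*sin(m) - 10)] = (3 - 2*sin(m))*cos(m)/((sin(m) - 5)^2*(sin(m) + 2)^2)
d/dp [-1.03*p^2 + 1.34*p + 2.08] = 1.34 - 2.06*p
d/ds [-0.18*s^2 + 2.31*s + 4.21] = 2.31 - 0.36*s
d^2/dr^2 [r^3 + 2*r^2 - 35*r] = 6*r + 4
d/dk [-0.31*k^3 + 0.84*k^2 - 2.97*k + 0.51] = -0.93*k^2 + 1.68*k - 2.97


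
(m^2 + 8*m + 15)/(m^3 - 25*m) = (m + 3)/(m*(m - 5))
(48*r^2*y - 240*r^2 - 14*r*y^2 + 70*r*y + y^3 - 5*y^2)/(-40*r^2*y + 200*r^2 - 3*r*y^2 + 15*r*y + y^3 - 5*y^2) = (-6*r + y)/(5*r + y)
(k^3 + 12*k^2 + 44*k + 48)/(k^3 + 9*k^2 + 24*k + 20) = (k^2 + 10*k + 24)/(k^2 + 7*k + 10)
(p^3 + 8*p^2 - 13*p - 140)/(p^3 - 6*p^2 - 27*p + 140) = (p + 7)/(p - 7)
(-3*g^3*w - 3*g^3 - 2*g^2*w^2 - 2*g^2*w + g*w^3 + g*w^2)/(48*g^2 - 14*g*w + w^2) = g*(-3*g^2*w - 3*g^2 - 2*g*w^2 - 2*g*w + w^3 + w^2)/(48*g^2 - 14*g*w + w^2)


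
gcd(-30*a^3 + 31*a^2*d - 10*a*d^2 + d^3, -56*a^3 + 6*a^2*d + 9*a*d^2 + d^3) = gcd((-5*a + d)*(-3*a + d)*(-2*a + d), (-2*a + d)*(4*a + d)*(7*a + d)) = 2*a - d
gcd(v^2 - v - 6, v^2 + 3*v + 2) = v + 2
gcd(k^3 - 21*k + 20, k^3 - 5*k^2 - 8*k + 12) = k - 1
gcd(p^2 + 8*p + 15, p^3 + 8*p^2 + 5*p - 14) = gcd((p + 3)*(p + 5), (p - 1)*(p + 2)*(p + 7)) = 1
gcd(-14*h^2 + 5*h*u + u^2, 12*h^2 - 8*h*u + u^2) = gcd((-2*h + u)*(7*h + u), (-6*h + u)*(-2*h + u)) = -2*h + u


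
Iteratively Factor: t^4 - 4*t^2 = (t)*(t^3 - 4*t) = t^2*(t^2 - 4) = t^2*(t + 2)*(t - 2)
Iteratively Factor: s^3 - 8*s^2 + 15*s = (s - 5)*(s^2 - 3*s) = s*(s - 5)*(s - 3)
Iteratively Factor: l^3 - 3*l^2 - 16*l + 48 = (l - 4)*(l^2 + l - 12) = (l - 4)*(l + 4)*(l - 3)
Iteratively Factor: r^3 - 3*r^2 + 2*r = (r)*(r^2 - 3*r + 2) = r*(r - 2)*(r - 1)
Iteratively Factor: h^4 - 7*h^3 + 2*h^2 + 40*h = (h - 4)*(h^3 - 3*h^2 - 10*h) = h*(h - 4)*(h^2 - 3*h - 10) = h*(h - 5)*(h - 4)*(h + 2)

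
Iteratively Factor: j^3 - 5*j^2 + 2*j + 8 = (j + 1)*(j^2 - 6*j + 8) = (j - 4)*(j + 1)*(j - 2)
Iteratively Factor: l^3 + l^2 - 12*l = (l)*(l^2 + l - 12) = l*(l + 4)*(l - 3)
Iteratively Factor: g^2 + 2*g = (g + 2)*(g)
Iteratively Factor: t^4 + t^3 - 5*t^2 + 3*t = (t + 3)*(t^3 - 2*t^2 + t) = t*(t + 3)*(t^2 - 2*t + 1) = t*(t - 1)*(t + 3)*(t - 1)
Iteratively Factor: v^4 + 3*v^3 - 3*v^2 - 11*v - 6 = (v + 1)*(v^3 + 2*v^2 - 5*v - 6) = (v + 1)*(v + 3)*(v^2 - v - 2) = (v + 1)^2*(v + 3)*(v - 2)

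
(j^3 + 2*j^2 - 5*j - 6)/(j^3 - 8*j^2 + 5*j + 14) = (j + 3)/(j - 7)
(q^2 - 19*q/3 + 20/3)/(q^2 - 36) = (3*q^2 - 19*q + 20)/(3*(q^2 - 36))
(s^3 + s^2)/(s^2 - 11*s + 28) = s^2*(s + 1)/(s^2 - 11*s + 28)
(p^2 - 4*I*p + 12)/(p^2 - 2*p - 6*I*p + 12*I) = (p + 2*I)/(p - 2)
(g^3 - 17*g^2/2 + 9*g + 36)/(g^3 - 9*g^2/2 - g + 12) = (g - 6)/(g - 2)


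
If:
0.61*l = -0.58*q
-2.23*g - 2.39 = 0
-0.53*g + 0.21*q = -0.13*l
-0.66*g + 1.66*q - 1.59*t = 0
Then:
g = -1.07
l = 6.25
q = -6.57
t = -6.42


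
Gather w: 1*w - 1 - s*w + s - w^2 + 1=s - w^2 + w*(1 - s)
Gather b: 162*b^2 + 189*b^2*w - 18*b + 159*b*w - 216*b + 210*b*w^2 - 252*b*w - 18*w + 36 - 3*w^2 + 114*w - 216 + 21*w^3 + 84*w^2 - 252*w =b^2*(189*w + 162) + b*(210*w^2 - 93*w - 234) + 21*w^3 + 81*w^2 - 156*w - 180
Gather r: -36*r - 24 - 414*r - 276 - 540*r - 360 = -990*r - 660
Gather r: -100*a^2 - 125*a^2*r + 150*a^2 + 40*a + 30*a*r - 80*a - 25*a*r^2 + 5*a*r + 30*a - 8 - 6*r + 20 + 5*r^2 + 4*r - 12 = 50*a^2 - 10*a + r^2*(5 - 25*a) + r*(-125*a^2 + 35*a - 2)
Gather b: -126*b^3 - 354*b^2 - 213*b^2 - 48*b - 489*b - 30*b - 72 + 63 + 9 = -126*b^3 - 567*b^2 - 567*b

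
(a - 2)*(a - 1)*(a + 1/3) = a^3 - 8*a^2/3 + a + 2/3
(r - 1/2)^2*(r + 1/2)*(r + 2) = r^4 + 3*r^3/2 - 5*r^2/4 - 3*r/8 + 1/4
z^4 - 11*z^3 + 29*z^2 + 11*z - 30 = (z - 6)*(z - 5)*(z - 1)*(z + 1)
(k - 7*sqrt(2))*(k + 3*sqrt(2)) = k^2 - 4*sqrt(2)*k - 42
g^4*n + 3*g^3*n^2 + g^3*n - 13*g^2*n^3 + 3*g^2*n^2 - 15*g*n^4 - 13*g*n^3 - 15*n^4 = (g - 3*n)*(g + n)*(g + 5*n)*(g*n + n)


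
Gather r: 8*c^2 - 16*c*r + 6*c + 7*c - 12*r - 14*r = 8*c^2 + 13*c + r*(-16*c - 26)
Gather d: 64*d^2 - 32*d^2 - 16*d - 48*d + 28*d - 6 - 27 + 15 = 32*d^2 - 36*d - 18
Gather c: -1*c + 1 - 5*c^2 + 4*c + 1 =-5*c^2 + 3*c + 2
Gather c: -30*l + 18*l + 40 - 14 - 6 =20 - 12*l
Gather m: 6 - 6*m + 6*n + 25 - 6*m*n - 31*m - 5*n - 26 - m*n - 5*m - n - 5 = m*(-7*n - 42)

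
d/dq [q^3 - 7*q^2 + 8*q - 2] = 3*q^2 - 14*q + 8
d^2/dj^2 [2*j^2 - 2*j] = 4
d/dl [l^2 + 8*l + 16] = 2*l + 8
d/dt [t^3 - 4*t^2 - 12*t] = 3*t^2 - 8*t - 12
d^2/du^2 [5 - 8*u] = 0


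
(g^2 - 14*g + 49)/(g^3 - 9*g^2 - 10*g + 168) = (g - 7)/(g^2 - 2*g - 24)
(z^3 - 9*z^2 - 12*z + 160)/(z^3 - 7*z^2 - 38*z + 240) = (z + 4)/(z + 6)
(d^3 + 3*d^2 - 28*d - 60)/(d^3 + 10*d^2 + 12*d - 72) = (d^2 - 3*d - 10)/(d^2 + 4*d - 12)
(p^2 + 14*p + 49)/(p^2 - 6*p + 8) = (p^2 + 14*p + 49)/(p^2 - 6*p + 8)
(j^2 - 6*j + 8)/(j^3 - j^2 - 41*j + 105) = (j^2 - 6*j + 8)/(j^3 - j^2 - 41*j + 105)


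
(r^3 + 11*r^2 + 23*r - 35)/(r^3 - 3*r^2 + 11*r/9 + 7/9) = 9*(r^2 + 12*r + 35)/(9*r^2 - 18*r - 7)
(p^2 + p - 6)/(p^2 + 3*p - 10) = (p + 3)/(p + 5)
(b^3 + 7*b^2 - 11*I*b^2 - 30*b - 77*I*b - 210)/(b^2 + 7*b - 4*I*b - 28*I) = (b^2 - 11*I*b - 30)/(b - 4*I)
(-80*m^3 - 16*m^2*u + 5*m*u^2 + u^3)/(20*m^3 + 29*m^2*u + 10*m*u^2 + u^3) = (-4*m + u)/(m + u)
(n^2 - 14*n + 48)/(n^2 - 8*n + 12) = (n - 8)/(n - 2)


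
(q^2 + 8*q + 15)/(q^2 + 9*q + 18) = (q + 5)/(q + 6)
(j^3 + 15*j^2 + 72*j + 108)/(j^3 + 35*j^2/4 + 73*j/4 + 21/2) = 4*(j^2 + 9*j + 18)/(4*j^2 + 11*j + 7)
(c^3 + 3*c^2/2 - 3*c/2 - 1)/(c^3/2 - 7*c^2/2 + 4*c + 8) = (2*c^3 + 3*c^2 - 3*c - 2)/(c^3 - 7*c^2 + 8*c + 16)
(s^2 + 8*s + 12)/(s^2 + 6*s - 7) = (s^2 + 8*s + 12)/(s^2 + 6*s - 7)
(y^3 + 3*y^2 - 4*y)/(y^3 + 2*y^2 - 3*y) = (y + 4)/(y + 3)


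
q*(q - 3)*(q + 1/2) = q^3 - 5*q^2/2 - 3*q/2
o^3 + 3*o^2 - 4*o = o*(o - 1)*(o + 4)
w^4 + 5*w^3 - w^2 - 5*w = w*(w - 1)*(w + 1)*(w + 5)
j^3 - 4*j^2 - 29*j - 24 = (j - 8)*(j + 1)*(j + 3)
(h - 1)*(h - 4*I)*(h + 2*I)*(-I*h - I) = -I*h^4 - 2*h^3 - 7*I*h^2 + 2*h + 8*I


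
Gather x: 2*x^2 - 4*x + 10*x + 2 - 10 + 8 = 2*x^2 + 6*x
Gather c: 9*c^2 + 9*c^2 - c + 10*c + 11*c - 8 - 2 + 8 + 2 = 18*c^2 + 20*c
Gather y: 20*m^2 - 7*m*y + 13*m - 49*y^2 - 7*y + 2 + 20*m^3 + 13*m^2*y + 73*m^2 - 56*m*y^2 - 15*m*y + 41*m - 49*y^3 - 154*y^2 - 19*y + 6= 20*m^3 + 93*m^2 + 54*m - 49*y^3 + y^2*(-56*m - 203) + y*(13*m^2 - 22*m - 26) + 8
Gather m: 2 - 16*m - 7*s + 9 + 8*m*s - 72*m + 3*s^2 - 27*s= m*(8*s - 88) + 3*s^2 - 34*s + 11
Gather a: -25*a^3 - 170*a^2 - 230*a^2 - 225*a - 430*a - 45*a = -25*a^3 - 400*a^2 - 700*a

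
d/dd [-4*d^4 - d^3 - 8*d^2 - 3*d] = -16*d^3 - 3*d^2 - 16*d - 3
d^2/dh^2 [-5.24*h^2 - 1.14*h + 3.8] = -10.4800000000000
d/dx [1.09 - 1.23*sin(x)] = -1.23*cos(x)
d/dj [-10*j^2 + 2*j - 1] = 2 - 20*j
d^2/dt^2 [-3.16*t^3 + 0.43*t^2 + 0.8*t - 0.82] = 0.86 - 18.96*t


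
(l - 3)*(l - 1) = l^2 - 4*l + 3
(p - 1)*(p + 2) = p^2 + p - 2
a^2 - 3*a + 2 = (a - 2)*(a - 1)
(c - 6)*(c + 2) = c^2 - 4*c - 12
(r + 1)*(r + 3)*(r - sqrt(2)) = r^3 - sqrt(2)*r^2 + 4*r^2 - 4*sqrt(2)*r + 3*r - 3*sqrt(2)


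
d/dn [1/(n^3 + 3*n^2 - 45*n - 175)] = 3*(-n^2 - 2*n + 15)/(n^3 + 3*n^2 - 45*n - 175)^2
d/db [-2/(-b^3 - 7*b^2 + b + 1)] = 2*(-3*b^2 - 14*b + 1)/(b^3 + 7*b^2 - b - 1)^2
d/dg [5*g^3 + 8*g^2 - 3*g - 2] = 15*g^2 + 16*g - 3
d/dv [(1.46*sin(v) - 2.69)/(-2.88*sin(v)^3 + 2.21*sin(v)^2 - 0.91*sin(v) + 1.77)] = (8.4096*sin(v)^3 - 26.4682*sin(v)^2 + 11.8898*sin(v) + 0.1363)*cos(v)/(8.2944*sin(v)^6 - 12.7296*sin(v)^5 + 10.1257*sin(v)^4 - 14.2174*sin(v)^3 + 8.6515*sin(v)^2 - 3.2214*sin(v) + 3.1329)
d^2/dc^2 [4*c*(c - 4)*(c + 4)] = 24*c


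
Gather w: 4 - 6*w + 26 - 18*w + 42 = 72 - 24*w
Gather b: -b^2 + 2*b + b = -b^2 + 3*b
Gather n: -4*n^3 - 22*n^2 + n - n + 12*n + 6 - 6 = -4*n^3 - 22*n^2 + 12*n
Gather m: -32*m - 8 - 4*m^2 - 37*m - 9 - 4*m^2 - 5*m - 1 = -8*m^2 - 74*m - 18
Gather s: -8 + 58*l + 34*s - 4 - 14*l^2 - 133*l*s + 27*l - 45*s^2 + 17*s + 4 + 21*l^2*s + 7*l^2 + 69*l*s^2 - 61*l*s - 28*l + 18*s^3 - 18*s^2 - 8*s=-7*l^2 + 57*l + 18*s^3 + s^2*(69*l - 63) + s*(21*l^2 - 194*l + 43) - 8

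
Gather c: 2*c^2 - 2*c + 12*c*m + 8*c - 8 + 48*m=2*c^2 + c*(12*m + 6) + 48*m - 8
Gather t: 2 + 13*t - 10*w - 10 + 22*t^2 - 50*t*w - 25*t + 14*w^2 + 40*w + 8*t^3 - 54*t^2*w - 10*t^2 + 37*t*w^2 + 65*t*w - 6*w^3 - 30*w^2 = 8*t^3 + t^2*(12 - 54*w) + t*(37*w^2 + 15*w - 12) - 6*w^3 - 16*w^2 + 30*w - 8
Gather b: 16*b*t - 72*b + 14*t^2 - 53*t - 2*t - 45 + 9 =b*(16*t - 72) + 14*t^2 - 55*t - 36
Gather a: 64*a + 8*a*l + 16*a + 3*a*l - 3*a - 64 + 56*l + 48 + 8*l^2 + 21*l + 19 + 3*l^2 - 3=a*(11*l + 77) + 11*l^2 + 77*l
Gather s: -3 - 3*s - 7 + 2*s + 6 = -s - 4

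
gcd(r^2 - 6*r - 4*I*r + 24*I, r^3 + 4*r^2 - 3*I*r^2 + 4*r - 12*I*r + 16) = r - 4*I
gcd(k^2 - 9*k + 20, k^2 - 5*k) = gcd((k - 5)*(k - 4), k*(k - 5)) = k - 5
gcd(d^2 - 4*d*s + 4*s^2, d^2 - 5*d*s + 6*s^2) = -d + 2*s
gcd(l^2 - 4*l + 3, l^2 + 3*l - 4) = l - 1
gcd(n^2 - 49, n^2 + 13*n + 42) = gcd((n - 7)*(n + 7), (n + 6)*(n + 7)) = n + 7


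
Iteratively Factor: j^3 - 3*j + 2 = (j - 1)*(j^2 + j - 2) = (j - 1)*(j + 2)*(j - 1)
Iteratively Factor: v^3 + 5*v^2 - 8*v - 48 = (v + 4)*(v^2 + v - 12) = (v - 3)*(v + 4)*(v + 4)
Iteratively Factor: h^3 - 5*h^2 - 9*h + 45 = (h - 3)*(h^2 - 2*h - 15) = (h - 5)*(h - 3)*(h + 3)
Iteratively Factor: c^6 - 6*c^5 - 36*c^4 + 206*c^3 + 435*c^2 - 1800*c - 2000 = (c - 5)*(c^5 - c^4 - 41*c^3 + c^2 + 440*c + 400) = (c - 5)*(c + 4)*(c^4 - 5*c^3 - 21*c^2 + 85*c + 100) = (c - 5)^2*(c + 4)*(c^3 - 21*c - 20) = (c - 5)^3*(c + 4)*(c^2 + 5*c + 4) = (c - 5)^3*(c + 4)^2*(c + 1)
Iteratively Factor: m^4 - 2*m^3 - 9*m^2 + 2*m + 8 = (m + 1)*(m^3 - 3*m^2 - 6*m + 8) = (m - 4)*(m + 1)*(m^2 + m - 2) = (m - 4)*(m + 1)*(m + 2)*(m - 1)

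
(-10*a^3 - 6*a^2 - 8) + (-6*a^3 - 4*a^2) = -16*a^3 - 10*a^2 - 8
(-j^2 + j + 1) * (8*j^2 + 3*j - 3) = -8*j^4 + 5*j^3 + 14*j^2 - 3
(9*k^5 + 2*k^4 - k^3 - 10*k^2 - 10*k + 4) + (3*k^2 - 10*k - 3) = 9*k^5 + 2*k^4 - k^3 - 7*k^2 - 20*k + 1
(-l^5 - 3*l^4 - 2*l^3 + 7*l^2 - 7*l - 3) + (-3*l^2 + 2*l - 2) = -l^5 - 3*l^4 - 2*l^3 + 4*l^2 - 5*l - 5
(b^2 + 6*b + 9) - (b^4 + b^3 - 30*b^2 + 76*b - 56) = -b^4 - b^3 + 31*b^2 - 70*b + 65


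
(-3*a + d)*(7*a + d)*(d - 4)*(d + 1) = -21*a^2*d^2 + 63*a^2*d + 84*a^2 + 4*a*d^3 - 12*a*d^2 - 16*a*d + d^4 - 3*d^3 - 4*d^2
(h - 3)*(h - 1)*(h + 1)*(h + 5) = h^4 + 2*h^3 - 16*h^2 - 2*h + 15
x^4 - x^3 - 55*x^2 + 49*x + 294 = (x - 7)*(x - 3)*(x + 2)*(x + 7)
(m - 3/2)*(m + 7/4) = m^2 + m/4 - 21/8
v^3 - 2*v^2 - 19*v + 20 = (v - 5)*(v - 1)*(v + 4)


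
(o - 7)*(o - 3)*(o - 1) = o^3 - 11*o^2 + 31*o - 21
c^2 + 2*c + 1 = (c + 1)^2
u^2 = u^2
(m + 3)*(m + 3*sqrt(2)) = m^2 + 3*m + 3*sqrt(2)*m + 9*sqrt(2)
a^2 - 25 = (a - 5)*(a + 5)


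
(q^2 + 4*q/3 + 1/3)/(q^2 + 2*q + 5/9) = 3*(q + 1)/(3*q + 5)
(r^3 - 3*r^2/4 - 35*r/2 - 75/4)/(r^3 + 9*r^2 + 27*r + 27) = (4*r^2 - 15*r - 25)/(4*(r^2 + 6*r + 9))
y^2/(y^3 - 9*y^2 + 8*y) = y/(y^2 - 9*y + 8)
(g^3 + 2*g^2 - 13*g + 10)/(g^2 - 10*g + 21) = (g^3 + 2*g^2 - 13*g + 10)/(g^2 - 10*g + 21)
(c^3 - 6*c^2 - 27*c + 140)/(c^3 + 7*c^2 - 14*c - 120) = (c - 7)/(c + 6)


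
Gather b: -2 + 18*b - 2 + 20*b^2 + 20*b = 20*b^2 + 38*b - 4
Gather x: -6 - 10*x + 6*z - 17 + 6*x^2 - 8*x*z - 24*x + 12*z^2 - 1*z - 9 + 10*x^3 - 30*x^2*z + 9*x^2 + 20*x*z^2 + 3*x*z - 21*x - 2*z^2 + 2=10*x^3 + x^2*(15 - 30*z) + x*(20*z^2 - 5*z - 55) + 10*z^2 + 5*z - 30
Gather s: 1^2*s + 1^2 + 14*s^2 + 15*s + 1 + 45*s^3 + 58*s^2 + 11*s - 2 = 45*s^3 + 72*s^2 + 27*s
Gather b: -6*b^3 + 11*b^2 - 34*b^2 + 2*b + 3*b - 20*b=-6*b^3 - 23*b^2 - 15*b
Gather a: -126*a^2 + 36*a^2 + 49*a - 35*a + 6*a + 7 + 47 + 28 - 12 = -90*a^2 + 20*a + 70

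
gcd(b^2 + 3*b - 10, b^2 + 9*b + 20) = b + 5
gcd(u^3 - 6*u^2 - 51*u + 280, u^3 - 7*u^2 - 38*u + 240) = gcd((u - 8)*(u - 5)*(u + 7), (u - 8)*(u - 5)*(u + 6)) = u^2 - 13*u + 40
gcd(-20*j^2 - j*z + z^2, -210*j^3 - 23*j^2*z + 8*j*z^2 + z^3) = -5*j + z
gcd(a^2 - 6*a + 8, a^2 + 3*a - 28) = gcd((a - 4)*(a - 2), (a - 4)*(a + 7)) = a - 4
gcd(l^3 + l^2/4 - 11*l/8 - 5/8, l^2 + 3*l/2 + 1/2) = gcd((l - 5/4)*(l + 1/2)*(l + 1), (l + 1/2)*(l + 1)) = l^2 + 3*l/2 + 1/2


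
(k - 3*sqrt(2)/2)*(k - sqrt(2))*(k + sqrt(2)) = k^3 - 3*sqrt(2)*k^2/2 - 2*k + 3*sqrt(2)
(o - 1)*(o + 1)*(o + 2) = o^3 + 2*o^2 - o - 2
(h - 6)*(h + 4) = h^2 - 2*h - 24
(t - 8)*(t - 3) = t^2 - 11*t + 24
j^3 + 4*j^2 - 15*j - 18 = (j - 3)*(j + 1)*(j + 6)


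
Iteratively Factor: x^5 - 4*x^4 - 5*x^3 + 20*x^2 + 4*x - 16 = (x - 4)*(x^4 - 5*x^2 + 4) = (x - 4)*(x - 1)*(x^3 + x^2 - 4*x - 4) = (x - 4)*(x - 1)*(x + 1)*(x^2 - 4) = (x - 4)*(x - 1)*(x + 1)*(x + 2)*(x - 2)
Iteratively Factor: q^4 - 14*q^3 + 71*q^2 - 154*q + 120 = (q - 3)*(q^3 - 11*q^2 + 38*q - 40) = (q - 4)*(q - 3)*(q^2 - 7*q + 10) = (q - 4)*(q - 3)*(q - 2)*(q - 5)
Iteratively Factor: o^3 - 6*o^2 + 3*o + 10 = (o - 5)*(o^2 - o - 2) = (o - 5)*(o - 2)*(o + 1)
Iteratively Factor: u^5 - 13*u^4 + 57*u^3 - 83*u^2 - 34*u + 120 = (u - 2)*(u^4 - 11*u^3 + 35*u^2 - 13*u - 60) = (u - 2)*(u + 1)*(u^3 - 12*u^2 + 47*u - 60) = (u - 5)*(u - 2)*(u + 1)*(u^2 - 7*u + 12) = (u - 5)*(u - 4)*(u - 2)*(u + 1)*(u - 3)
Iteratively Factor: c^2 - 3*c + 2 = (c - 2)*(c - 1)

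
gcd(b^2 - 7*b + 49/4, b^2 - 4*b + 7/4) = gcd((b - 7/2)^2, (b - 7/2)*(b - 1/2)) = b - 7/2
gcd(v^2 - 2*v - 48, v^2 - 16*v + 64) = v - 8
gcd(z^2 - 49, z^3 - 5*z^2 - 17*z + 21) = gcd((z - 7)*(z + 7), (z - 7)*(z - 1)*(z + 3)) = z - 7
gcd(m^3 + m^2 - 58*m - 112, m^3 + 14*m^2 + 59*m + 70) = m^2 + 9*m + 14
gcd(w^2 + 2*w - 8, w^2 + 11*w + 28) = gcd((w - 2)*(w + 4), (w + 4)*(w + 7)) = w + 4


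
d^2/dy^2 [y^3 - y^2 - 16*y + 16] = 6*y - 2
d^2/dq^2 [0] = 0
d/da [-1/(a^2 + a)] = (2*a + 1)/(a^2*(a + 1)^2)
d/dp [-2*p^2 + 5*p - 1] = 5 - 4*p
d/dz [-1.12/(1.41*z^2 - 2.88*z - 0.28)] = (3.1584*z - 3.2256)/(-1.41*z^2 + 2.88*z + 0.28)^2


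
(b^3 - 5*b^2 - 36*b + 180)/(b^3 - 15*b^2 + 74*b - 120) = (b + 6)/(b - 4)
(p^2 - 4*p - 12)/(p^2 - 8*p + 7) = (p^2 - 4*p - 12)/(p^2 - 8*p + 7)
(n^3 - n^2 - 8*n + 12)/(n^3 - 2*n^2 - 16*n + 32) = (n^2 + n - 6)/(n^2 - 16)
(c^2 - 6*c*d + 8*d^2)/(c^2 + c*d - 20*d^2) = (c - 2*d)/(c + 5*d)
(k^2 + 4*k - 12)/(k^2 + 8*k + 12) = (k - 2)/(k + 2)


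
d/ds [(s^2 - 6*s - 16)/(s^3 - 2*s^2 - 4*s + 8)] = (14 - s)/(s^3 - 6*s^2 + 12*s - 8)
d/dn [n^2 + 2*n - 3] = 2*n + 2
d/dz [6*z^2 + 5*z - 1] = 12*z + 5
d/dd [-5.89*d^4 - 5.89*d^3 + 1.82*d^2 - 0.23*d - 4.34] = -23.56*d^3 - 17.67*d^2 + 3.64*d - 0.23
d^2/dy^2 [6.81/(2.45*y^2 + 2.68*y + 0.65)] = (-81.75405*y^2 - 89.42892*y + 6.81*(4.9*y + 2.68)*(9.8*y + 5.36) - 21.68985)/(2.45*y^2 + 2.68*y + 0.65)^3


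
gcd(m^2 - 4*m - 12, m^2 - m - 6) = m + 2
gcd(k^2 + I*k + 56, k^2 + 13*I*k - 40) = k + 8*I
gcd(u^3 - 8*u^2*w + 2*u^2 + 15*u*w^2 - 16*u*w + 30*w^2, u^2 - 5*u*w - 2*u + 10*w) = u - 5*w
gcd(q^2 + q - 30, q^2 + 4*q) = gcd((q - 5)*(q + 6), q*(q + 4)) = 1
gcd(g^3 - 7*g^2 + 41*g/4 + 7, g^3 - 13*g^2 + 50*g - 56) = g - 4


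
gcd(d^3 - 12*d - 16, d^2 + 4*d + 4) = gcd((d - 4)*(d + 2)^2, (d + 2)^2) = d^2 + 4*d + 4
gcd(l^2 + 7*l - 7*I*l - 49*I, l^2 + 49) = l - 7*I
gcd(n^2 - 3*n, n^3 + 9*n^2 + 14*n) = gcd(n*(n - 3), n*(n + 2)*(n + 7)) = n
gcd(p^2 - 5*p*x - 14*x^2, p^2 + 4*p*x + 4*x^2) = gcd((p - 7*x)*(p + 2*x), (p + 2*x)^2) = p + 2*x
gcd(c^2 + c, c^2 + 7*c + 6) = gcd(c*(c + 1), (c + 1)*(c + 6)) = c + 1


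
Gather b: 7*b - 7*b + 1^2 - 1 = 0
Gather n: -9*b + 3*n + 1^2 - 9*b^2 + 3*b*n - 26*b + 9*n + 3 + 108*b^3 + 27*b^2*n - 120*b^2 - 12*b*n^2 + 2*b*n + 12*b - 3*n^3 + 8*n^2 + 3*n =108*b^3 - 129*b^2 - 23*b - 3*n^3 + n^2*(8 - 12*b) + n*(27*b^2 + 5*b + 15) + 4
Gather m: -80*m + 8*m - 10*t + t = -72*m - 9*t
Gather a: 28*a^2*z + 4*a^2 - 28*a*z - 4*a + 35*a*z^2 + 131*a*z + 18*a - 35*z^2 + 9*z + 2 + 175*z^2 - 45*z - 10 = a^2*(28*z + 4) + a*(35*z^2 + 103*z + 14) + 140*z^2 - 36*z - 8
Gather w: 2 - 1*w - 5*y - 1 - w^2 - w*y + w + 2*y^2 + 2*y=-w^2 - w*y + 2*y^2 - 3*y + 1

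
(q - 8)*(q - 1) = q^2 - 9*q + 8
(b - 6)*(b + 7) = b^2 + b - 42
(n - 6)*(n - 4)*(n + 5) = n^3 - 5*n^2 - 26*n + 120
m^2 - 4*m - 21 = (m - 7)*(m + 3)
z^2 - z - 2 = (z - 2)*(z + 1)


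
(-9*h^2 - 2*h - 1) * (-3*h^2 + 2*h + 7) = 27*h^4 - 12*h^3 - 64*h^2 - 16*h - 7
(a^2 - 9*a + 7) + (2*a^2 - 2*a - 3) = 3*a^2 - 11*a + 4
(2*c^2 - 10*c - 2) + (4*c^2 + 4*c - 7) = 6*c^2 - 6*c - 9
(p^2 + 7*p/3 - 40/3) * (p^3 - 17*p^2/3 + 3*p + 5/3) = p^5 - 10*p^4/3 - 212*p^3/9 + 758*p^2/9 - 325*p/9 - 200/9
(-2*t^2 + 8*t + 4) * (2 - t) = 2*t^3 - 12*t^2 + 12*t + 8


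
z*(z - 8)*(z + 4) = z^3 - 4*z^2 - 32*z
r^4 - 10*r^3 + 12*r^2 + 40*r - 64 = (r - 8)*(r - 2)^2*(r + 2)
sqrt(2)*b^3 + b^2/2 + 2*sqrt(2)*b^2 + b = b*(b + 2)*(sqrt(2)*b + 1/2)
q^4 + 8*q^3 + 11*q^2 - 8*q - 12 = (q - 1)*(q + 1)*(q + 2)*(q + 6)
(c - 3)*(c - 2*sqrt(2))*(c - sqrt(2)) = c^3 - 3*sqrt(2)*c^2 - 3*c^2 + 4*c + 9*sqrt(2)*c - 12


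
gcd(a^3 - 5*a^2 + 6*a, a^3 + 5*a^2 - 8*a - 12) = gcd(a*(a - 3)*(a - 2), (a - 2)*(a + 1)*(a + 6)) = a - 2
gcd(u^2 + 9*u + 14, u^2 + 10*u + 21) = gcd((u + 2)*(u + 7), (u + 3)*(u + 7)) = u + 7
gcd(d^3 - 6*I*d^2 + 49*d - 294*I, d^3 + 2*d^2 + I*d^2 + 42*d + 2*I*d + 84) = d^2 + I*d + 42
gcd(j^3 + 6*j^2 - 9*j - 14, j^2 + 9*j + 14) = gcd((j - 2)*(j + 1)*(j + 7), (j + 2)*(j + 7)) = j + 7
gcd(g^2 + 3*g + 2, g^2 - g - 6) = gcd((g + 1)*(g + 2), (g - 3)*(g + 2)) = g + 2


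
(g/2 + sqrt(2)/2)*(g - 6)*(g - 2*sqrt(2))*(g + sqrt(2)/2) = g^4/2 - 3*g^3 - sqrt(2)*g^3/4 - 5*g^2/2 + 3*sqrt(2)*g^2/2 - sqrt(2)*g + 15*g + 6*sqrt(2)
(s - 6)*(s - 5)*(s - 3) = s^3 - 14*s^2 + 63*s - 90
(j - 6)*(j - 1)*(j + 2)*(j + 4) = j^4 - j^3 - 28*j^2 - 20*j + 48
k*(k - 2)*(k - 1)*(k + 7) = k^4 + 4*k^3 - 19*k^2 + 14*k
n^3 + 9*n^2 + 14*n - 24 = (n - 1)*(n + 4)*(n + 6)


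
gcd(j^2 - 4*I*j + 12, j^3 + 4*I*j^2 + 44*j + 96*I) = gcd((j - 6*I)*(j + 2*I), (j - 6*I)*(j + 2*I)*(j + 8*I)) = j^2 - 4*I*j + 12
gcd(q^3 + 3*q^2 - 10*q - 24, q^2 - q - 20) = q + 4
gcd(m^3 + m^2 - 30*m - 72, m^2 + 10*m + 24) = m + 4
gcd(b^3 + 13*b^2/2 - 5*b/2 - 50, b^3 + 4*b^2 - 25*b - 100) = b^2 + 9*b + 20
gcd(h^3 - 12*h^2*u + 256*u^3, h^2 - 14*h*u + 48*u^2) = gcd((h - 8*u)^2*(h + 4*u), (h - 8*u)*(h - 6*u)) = -h + 8*u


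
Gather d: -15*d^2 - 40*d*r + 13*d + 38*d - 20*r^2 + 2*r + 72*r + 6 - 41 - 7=-15*d^2 + d*(51 - 40*r) - 20*r^2 + 74*r - 42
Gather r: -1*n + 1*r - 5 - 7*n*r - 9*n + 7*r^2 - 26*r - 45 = -10*n + 7*r^2 + r*(-7*n - 25) - 50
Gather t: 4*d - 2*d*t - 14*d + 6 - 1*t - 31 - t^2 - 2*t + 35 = -10*d - t^2 + t*(-2*d - 3) + 10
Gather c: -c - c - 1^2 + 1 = -2*c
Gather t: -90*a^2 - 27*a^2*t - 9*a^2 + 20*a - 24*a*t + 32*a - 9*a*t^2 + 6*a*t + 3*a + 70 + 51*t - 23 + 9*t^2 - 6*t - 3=-99*a^2 + 55*a + t^2*(9 - 9*a) + t*(-27*a^2 - 18*a + 45) + 44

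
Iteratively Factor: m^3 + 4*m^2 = (m)*(m^2 + 4*m) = m*(m + 4)*(m)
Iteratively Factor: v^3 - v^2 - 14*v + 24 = (v + 4)*(v^2 - 5*v + 6) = (v - 2)*(v + 4)*(v - 3)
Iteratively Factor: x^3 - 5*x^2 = (x)*(x^2 - 5*x) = x^2*(x - 5)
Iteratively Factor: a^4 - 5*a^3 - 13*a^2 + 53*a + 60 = (a - 5)*(a^3 - 13*a - 12) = (a - 5)*(a + 3)*(a^2 - 3*a - 4) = (a - 5)*(a + 1)*(a + 3)*(a - 4)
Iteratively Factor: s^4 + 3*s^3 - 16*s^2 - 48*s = (s + 4)*(s^3 - s^2 - 12*s) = (s + 3)*(s + 4)*(s^2 - 4*s) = (s - 4)*(s + 3)*(s + 4)*(s)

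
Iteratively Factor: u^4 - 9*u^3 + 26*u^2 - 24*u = (u - 2)*(u^3 - 7*u^2 + 12*u) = u*(u - 2)*(u^2 - 7*u + 12) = u*(u - 4)*(u - 2)*(u - 3)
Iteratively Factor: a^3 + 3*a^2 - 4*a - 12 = (a + 2)*(a^2 + a - 6) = (a - 2)*(a + 2)*(a + 3)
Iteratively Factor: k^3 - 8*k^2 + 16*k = (k - 4)*(k^2 - 4*k) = (k - 4)^2*(k)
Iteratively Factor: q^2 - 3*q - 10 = (q + 2)*(q - 5)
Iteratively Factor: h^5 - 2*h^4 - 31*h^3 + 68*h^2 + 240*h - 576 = (h + 4)*(h^4 - 6*h^3 - 7*h^2 + 96*h - 144) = (h - 3)*(h + 4)*(h^3 - 3*h^2 - 16*h + 48) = (h - 3)*(h + 4)^2*(h^2 - 7*h + 12) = (h - 4)*(h - 3)*(h + 4)^2*(h - 3)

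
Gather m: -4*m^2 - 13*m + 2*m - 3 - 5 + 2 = -4*m^2 - 11*m - 6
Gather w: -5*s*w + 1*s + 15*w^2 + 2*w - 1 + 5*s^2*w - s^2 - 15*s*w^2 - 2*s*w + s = -s^2 + 2*s + w^2*(15 - 15*s) + w*(5*s^2 - 7*s + 2) - 1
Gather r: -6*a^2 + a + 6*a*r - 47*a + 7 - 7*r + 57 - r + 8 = -6*a^2 - 46*a + r*(6*a - 8) + 72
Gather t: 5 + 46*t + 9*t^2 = 9*t^2 + 46*t + 5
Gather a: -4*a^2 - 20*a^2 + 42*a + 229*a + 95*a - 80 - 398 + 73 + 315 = -24*a^2 + 366*a - 90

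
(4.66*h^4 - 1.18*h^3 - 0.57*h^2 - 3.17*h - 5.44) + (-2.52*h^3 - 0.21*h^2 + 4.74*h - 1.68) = 4.66*h^4 - 3.7*h^3 - 0.78*h^2 + 1.57*h - 7.12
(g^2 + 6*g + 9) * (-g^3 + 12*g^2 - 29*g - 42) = -g^5 + 6*g^4 + 34*g^3 - 108*g^2 - 513*g - 378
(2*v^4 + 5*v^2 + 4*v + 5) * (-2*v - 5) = -4*v^5 - 10*v^4 - 10*v^3 - 33*v^2 - 30*v - 25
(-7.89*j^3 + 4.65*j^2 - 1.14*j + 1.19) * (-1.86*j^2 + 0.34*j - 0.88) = 14.6754*j^5 - 11.3316*j^4 + 10.6446*j^3 - 6.693*j^2 + 1.4078*j - 1.0472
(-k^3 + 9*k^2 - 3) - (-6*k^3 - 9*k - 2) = 5*k^3 + 9*k^2 + 9*k - 1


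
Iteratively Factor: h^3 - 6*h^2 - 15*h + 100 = (h - 5)*(h^2 - h - 20) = (h - 5)*(h + 4)*(h - 5)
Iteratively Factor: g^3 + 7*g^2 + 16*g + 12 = (g + 3)*(g^2 + 4*g + 4) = (g + 2)*(g + 3)*(g + 2)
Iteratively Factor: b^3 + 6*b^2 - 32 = (b - 2)*(b^2 + 8*b + 16) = (b - 2)*(b + 4)*(b + 4)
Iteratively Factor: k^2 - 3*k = (k - 3)*(k)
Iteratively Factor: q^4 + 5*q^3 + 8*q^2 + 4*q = (q + 1)*(q^3 + 4*q^2 + 4*q) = q*(q + 1)*(q^2 + 4*q + 4) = q*(q + 1)*(q + 2)*(q + 2)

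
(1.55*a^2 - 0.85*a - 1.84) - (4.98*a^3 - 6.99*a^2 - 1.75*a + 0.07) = -4.98*a^3 + 8.54*a^2 + 0.9*a - 1.91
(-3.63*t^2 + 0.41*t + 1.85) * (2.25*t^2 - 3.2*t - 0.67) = -8.1675*t^4 + 12.5385*t^3 + 5.2826*t^2 - 6.1947*t - 1.2395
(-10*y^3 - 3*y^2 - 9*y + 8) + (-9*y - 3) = -10*y^3 - 3*y^2 - 18*y + 5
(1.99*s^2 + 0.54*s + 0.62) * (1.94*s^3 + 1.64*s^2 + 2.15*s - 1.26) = 3.8606*s^5 + 4.3112*s^4 + 6.3669*s^3 - 0.3296*s^2 + 0.6526*s - 0.7812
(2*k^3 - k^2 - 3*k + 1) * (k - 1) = 2*k^4 - 3*k^3 - 2*k^2 + 4*k - 1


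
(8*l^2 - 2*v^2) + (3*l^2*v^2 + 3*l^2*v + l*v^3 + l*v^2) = 3*l^2*v^2 + 3*l^2*v + 8*l^2 + l*v^3 + l*v^2 - 2*v^2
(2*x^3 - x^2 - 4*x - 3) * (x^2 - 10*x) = 2*x^5 - 21*x^4 + 6*x^3 + 37*x^2 + 30*x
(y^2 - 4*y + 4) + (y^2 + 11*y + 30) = 2*y^2 + 7*y + 34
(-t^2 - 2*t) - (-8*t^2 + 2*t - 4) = 7*t^2 - 4*t + 4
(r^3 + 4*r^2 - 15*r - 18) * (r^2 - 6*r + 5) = r^5 - 2*r^4 - 34*r^3 + 92*r^2 + 33*r - 90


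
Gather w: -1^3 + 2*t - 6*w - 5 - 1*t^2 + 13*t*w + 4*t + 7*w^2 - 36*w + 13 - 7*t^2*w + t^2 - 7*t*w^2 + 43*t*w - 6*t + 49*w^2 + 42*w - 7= w^2*(56 - 7*t) + w*(-7*t^2 + 56*t)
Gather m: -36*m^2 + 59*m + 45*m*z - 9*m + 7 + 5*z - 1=-36*m^2 + m*(45*z + 50) + 5*z + 6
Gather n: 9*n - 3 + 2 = 9*n - 1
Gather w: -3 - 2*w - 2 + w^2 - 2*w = w^2 - 4*w - 5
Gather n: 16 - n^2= 16 - n^2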